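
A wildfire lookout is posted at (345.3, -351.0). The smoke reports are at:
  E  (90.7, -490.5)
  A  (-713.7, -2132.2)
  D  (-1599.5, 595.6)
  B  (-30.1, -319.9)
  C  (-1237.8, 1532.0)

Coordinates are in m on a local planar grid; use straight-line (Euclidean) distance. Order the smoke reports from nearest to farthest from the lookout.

E, B, A, D, C

Distance from the lookout at (345.3, -351.0) to each:
E (90.7, -490.5): 290.3 m
B (-30.1, -319.9): 376.7 m
A (-713.7, -2132.2): 2072.2 m
D (-1599.5, 595.6): 2162.9 m
C (-1237.8, 1532.0): 2460.1 m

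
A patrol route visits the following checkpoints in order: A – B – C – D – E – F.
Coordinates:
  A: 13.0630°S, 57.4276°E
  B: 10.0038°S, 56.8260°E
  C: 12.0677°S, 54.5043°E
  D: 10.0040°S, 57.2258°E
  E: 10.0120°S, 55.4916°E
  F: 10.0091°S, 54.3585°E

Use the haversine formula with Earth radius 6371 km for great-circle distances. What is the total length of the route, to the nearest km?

1378 km

Leg distances:
A→B: 346.4 km  (cumulative 346.4 km)
B→C: 341.9 km  (cumulative 688.3 km)
C→D: 375.3 km  (cumulative 1063.6 km)
D→E: 189.9 km  (cumulative 1253.5 km)
E→F: 124.1 km  (cumulative 1377.6 km)
Total route length ≈ 1378 km.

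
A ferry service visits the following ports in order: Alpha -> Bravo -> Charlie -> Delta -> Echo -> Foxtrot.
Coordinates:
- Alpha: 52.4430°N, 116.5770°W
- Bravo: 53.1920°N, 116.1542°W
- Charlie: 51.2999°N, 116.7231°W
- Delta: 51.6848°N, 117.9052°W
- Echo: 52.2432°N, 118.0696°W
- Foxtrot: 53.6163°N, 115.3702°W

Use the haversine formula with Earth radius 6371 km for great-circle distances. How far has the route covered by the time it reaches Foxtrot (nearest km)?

694 km

Leg distances:
Alpha→Bravo: 88.0 km  (cumulative 88.0 km)
Bravo→Charlie: 213.9 km  (cumulative 301.9 km)
Charlie→Delta: 92.4 km  (cumulative 394.3 km)
Delta→Echo: 63.1 km  (cumulative 457.4 km)
Echo→Foxtrot: 236.7 km  (cumulative 694.1 km)
Cumulative distance at Foxtrot ≈ 694 km.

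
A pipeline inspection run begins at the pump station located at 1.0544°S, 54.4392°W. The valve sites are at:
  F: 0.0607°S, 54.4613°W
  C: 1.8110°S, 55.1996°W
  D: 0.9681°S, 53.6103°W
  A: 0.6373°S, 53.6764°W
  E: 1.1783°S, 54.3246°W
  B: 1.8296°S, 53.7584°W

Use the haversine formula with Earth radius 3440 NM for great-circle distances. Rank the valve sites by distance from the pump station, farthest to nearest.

C, B, F, A, D, E

Computing each great-circle distance from 1.0544°S, 54.4392°W:
C 1.8110°S, 55.1996°W: 64.4 NM
B 1.8296°S, 53.7584°W: 61.9 NM
F 0.0607°S, 54.4613°W: 59.7 NM
A 0.6373°S, 53.6764°W: 52.2 NM
D 0.9681°S, 53.6103°W: 50.0 NM
E 1.1783°S, 54.3246°W: 10.1 NM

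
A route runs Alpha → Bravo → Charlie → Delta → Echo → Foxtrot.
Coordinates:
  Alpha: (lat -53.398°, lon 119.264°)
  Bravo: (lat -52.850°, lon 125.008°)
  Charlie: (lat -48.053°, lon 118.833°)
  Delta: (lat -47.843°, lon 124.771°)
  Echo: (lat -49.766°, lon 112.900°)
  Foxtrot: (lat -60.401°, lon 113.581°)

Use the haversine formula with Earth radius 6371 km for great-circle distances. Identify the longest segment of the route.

Leg distances:
Alpha→Bravo: 388.0 km
Bravo→Charlie: 689.2 km
Charlie→Delta: 442.8 km
Delta→Echo: 894.2 km
Echo→Foxtrot: 1183.3 km
The longest leg is Echo–Foxtrot at 1183.3 km.

Echo–Foxtrot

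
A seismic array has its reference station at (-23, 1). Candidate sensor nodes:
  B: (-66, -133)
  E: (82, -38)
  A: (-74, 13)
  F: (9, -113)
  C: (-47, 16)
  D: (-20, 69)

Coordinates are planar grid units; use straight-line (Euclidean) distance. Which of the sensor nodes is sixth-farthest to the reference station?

Distances from the reference station ((-23, 1)):
B: 140.7
F: 118.4
E: 112.0
D: 68.1
A: 52.4
C: 28.3
The sixth-farthest is C at 28.3.

C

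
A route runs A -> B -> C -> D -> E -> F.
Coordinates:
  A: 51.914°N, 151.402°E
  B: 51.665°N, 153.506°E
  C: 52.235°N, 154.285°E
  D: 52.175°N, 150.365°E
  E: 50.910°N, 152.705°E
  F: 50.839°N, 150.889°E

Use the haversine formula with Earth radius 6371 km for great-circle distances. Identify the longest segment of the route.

C–D

Leg distances:
A→B: 147.3 km
B→C: 82.9 km
C→D: 267.2 km
D→E: 214.4 km
E→F: 127.7 km
The longest leg is C–D at 267.2 km.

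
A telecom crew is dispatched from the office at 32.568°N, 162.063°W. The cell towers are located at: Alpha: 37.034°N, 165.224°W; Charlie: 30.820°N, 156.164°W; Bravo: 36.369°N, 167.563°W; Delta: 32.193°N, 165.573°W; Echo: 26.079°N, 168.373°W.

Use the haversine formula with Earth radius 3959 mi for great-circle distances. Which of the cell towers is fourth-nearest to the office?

Distances from the office (32.568°N, 162.063°W):
Delta: 206.4 mi
Alpha: 356.9 mi
Charlie: 367.2 mi
Bravo: 408.7 mi
Echo: 587.5 mi
The fourth-nearest is Bravo at 408.7 mi.

Bravo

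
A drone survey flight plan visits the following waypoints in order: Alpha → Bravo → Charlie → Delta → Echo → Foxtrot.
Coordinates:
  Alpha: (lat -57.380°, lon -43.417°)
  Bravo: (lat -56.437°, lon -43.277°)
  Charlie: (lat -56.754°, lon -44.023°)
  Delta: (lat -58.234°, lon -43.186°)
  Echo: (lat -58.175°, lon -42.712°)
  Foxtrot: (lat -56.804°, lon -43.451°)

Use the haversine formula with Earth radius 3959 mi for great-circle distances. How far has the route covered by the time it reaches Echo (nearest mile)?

226 mi

Leg distances:
Alpha→Bravo: 65.4 mi  (cumulative 65.4 mi)
Bravo→Charlie: 35.8 mi  (cumulative 101.2 mi)
Charlie→Delta: 106.9 mi  (cumulative 208.1 mi)
Delta→Echo: 17.7 mi  (cumulative 225.8 mi)
Cumulative distance at Echo ≈ 226 mi.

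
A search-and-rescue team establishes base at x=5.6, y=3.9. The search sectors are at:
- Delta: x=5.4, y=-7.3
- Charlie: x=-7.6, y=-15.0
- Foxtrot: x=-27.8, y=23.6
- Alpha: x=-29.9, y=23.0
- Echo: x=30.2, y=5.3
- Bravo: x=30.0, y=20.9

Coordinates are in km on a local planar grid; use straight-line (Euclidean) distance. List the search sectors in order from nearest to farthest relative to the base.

Delta, Charlie, Echo, Bravo, Foxtrot, Alpha

Distances from the base:
Delta x=5.4, y=-7.3: 11.2 km
Charlie x=-7.6, y=-15.0: 23.1 km
Echo x=30.2, y=5.3: 24.6 km
Bravo x=30.0, y=20.9: 29.7 km
Foxtrot x=-27.8, y=23.6: 38.8 km
Alpha x=-29.9, y=23.0: 40.3 km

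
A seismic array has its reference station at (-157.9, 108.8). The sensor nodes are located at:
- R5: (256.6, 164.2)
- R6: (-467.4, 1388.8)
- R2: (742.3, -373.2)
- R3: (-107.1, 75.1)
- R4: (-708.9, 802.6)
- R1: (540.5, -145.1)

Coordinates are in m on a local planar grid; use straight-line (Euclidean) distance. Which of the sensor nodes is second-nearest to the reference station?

R5

Distances from the reference station ((-157.9, 108.8)):
R3: 61.0 m
R5: 418.2 m
R1: 743.1 m
R4: 886.0 m
R2: 1021.1 m
R6: 1316.9 m
The second-nearest is R5 at 418.2 m.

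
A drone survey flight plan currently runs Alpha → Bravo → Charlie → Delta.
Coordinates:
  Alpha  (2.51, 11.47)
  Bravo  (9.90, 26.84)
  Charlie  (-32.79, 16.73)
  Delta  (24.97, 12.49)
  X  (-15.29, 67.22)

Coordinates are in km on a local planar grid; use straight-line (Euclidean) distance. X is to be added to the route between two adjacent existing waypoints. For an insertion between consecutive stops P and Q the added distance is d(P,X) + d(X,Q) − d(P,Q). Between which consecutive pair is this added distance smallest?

between Bravo and Charlie

Added distance for inserting X between each consecutive pair:
Alpha–Bravo: 89.1 km
Bravo–Charlie: 57.2 km
Charlie–Delta: 63.5 km
Smallest added distance is 57.2 km, inserting between Bravo and Charlie.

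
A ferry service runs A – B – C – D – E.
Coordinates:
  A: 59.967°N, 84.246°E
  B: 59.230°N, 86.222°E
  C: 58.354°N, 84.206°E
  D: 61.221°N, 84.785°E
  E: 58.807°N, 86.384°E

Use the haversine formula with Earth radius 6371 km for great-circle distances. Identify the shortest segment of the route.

A–B

Leg distances:
A→B: 138.1 km
B→C: 151.6 km
C→D: 320.4 km
D→E: 282.7 km
The shortest leg is A–B at 138.1 km.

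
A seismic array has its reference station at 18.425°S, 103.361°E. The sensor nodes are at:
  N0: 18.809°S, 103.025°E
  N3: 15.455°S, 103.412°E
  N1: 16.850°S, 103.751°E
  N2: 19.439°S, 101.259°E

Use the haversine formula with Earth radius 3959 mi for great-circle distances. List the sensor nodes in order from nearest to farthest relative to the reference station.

N0, N1, N2, N3

Computing each great-circle distance from 18.425°S, 103.361°E:
N0 18.809°S, 103.025°E: 34.5 mi
N1 16.850°S, 103.751°E: 111.8 mi
N2 19.439°S, 101.259°E: 154.2 mi
N3 15.455°S, 103.412°E: 205.2 mi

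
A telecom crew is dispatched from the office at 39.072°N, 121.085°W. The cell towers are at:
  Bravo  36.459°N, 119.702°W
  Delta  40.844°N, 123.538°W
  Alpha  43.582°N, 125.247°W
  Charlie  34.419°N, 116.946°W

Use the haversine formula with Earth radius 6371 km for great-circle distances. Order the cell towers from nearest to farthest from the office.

Distances from the office:
Delta 40.844°N, 123.538°W: 287.3 km
Bravo 36.459°N, 119.702°W: 314.9 km
Alpha 43.582°N, 125.247°W: 610.0 km
Charlie 34.419°N, 116.946°W: 635.2 km

Delta, Bravo, Alpha, Charlie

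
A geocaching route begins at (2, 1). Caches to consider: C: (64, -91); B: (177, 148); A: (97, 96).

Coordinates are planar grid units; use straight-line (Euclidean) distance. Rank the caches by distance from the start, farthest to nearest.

Distances from the start:
B (177, 148): 228.5
A (97, 96): 134.4
C (64, -91): 110.9

B, A, C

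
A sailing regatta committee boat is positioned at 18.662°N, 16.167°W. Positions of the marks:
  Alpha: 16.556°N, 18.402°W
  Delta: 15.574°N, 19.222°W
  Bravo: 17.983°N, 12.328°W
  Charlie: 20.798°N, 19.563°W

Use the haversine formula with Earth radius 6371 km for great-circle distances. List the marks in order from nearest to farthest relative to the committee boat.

Computing each great-circle distance from 18.662°N, 16.167°W:
Alpha 16.556°N, 18.402°W: 333.1 km
Bravo 17.983°N, 12.328°W: 412.2 km
Charlie 20.798°N, 19.563°W: 427.5 km
Delta 15.574°N, 19.222°W: 472.5 km

Alpha, Bravo, Charlie, Delta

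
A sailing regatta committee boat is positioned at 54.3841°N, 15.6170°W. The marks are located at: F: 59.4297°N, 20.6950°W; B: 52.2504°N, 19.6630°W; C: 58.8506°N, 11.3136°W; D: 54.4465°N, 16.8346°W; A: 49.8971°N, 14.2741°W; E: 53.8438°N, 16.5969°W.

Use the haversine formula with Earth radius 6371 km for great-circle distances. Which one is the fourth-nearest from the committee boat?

A

Distances from the committee boat (54.3841°N, 15.6170°W):
D: 79.1 km
E: 87.7 km
B: 358.4 km
A: 507.3 km
C: 561.9 km
F: 639.8 km
The fourth-nearest is A at 507.3 km.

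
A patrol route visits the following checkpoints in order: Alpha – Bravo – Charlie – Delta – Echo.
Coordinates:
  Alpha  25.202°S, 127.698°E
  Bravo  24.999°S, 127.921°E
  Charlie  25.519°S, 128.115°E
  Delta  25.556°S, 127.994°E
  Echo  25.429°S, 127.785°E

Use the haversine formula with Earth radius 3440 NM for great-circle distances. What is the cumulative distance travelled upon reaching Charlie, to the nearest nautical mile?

Leg distances:
Alpha→Bravo: 17.2 NM  (cumulative 17.2 NM)
Bravo→Charlie: 32.9 NM  (cumulative 50.1 NM)
Cumulative distance at Charlie ≈ 50 NM.

50 NM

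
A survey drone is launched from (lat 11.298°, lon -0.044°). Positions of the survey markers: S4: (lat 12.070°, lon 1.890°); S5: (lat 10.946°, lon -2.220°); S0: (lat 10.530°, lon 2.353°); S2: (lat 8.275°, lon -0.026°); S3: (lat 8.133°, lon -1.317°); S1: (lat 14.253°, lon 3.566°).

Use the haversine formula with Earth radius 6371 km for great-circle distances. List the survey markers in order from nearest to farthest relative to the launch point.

S4, S5, S0, S2, S3, S1

Distances from the launch point:
S4 (lat 12.070°, lon 1.890°): 227.4 km
S5 (lat 10.946°, lon -2.220°): 240.6 km
S0 (lat 10.530°, lon 2.353°): 275.3 km
S2 (lat 8.275°, lon -0.026°): 336.1 km
S3 (lat 8.133°, lon -1.317°): 378.6 km
S1 (lat 14.253°, lon 3.566°): 511.1 km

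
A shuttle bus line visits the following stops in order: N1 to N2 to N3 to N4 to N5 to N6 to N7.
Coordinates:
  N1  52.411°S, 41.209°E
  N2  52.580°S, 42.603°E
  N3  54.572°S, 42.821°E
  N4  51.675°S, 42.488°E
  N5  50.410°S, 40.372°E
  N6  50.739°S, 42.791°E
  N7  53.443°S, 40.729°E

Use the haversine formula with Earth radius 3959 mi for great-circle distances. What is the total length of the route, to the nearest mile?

840 mi

Leg distances:
N1→N2: 59.8 mi  (cumulative 59.8 mi)
N2→N3: 137.9 mi  (cumulative 197.7 mi)
N3→N4: 200.7 mi  (cumulative 398.4 mi)
N4→N5: 126.8 mi  (cumulative 525.2 mi)
N5→N6: 108.6 mi  (cumulative 633.8 mi)
N6→N7: 206.3 mi  (cumulative 840.1 mi)
Total route length ≈ 840 mi.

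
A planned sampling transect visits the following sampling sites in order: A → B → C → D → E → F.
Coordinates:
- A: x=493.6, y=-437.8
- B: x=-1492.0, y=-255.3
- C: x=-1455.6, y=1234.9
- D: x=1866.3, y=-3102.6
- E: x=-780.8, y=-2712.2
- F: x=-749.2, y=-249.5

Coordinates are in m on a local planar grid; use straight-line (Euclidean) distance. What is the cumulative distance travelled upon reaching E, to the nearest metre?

Leg distances:
A→B: 1994.0 m  (cumulative 1994.0 m)
B→C: 1490.6 m  (cumulative 3484.6 m)
C→D: 5463.4 m  (cumulative 8948.0 m)
D→E: 2675.7 m  (cumulative 11623.8 m)
Cumulative distance at E ≈ 11624 m.

11624 m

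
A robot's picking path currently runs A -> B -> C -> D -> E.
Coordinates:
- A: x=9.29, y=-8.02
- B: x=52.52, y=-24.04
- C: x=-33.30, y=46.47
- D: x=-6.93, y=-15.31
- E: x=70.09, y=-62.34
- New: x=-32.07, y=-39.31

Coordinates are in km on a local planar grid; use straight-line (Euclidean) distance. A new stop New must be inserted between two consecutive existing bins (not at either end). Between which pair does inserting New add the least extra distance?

Added distance for inserting New between each consecutive pair:
A–B: 91.7 km
B–C: 60.7 km
C–D: 53.4 km
D–E: 49.2 km
Smallest added distance is 49.2 km, inserting between D and E.

between D and E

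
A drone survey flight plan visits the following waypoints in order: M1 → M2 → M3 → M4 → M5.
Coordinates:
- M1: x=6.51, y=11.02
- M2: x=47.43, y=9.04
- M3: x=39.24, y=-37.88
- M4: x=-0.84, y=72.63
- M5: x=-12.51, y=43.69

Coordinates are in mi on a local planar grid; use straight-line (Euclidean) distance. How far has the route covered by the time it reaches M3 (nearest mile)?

Leg distances:
M1→M2: 41.0 mi  (cumulative 41.0 mi)
M2→M3: 47.6 mi  (cumulative 88.6 mi)
Cumulative distance at M3 ≈ 89 mi.

89 mi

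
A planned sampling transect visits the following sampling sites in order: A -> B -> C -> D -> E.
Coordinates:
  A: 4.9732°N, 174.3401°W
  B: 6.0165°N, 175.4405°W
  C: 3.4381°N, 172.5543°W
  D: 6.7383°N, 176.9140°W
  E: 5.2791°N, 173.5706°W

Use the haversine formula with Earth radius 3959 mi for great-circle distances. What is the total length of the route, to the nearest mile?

999 mi

Leg distances:
A→B: 104.5 mi  (cumulative 104.5 mi)
B→C: 266.9 mi  (cumulative 371.4 mi)
C→D: 376.8 mi  (cumulative 748.3 mi)
D→E: 250.9 mi  (cumulative 999.2 mi)
Total route length ≈ 999 mi.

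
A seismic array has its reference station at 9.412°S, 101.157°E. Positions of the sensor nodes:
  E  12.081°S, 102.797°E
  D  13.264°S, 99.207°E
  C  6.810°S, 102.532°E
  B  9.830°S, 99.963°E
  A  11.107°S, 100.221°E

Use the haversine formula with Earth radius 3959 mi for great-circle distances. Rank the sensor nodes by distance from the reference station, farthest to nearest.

D, E, C, A, B

Computing each great-circle distance from 9.412°S, 101.157°E:
D 13.264°S, 99.207°E: 297.1 mi
E 12.081°S, 102.797°E: 215.4 mi
C 6.810°S, 102.532°E: 202.9 mi
A 11.107°S, 100.221°E: 133.3 mi
B 9.830°S, 99.963°E: 86.3 mi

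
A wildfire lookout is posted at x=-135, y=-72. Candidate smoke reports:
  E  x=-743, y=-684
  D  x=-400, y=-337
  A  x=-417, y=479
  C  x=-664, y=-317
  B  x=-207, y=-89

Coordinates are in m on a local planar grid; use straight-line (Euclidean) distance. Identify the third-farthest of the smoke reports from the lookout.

C

Distance to each, sorted:
E: 862.7 m
A: 619.0 m
C: 583.0 m
D: 374.8 m
B: 74.0 m
The third-farthest is C at 583.0 m.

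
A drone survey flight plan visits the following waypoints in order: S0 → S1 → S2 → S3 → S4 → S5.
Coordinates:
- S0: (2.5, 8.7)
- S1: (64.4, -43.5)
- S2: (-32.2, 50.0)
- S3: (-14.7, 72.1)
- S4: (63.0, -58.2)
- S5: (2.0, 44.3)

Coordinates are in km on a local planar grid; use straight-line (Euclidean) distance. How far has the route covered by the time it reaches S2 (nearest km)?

Leg distances:
S0→S1: 81.0 km  (cumulative 81.0 km)
S1→S2: 134.4 km  (cumulative 215.4 km)
Cumulative distance at S2 ≈ 215 km.

215 km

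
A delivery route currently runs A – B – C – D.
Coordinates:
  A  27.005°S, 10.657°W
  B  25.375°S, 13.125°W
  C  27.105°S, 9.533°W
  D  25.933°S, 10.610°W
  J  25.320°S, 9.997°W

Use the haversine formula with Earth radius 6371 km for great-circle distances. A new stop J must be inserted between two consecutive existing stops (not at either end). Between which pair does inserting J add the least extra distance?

between B and C

Added distance for inserting J between each consecutive pair:
A–B: 207.2 km
B–C: 111.6 km
C–D: 126.9 km
Smallest added distance is 111.6 km, inserting between B and C.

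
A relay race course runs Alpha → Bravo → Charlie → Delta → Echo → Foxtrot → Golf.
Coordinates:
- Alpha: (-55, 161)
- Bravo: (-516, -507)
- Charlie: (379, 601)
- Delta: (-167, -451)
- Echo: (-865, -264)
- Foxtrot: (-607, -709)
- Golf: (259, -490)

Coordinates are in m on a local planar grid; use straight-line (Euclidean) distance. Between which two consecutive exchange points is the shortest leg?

Leg distances:
Alpha→Bravo: 811.6 m
Bravo→Charlie: 1424.3 m
Charlie→Delta: 1185.3 m
Delta→Echo: 722.6 m
Echo→Foxtrot: 514.4 m
Foxtrot→Golf: 893.3 m
The shortest leg is Echo–Foxtrot at 514.4 m.

Echo–Foxtrot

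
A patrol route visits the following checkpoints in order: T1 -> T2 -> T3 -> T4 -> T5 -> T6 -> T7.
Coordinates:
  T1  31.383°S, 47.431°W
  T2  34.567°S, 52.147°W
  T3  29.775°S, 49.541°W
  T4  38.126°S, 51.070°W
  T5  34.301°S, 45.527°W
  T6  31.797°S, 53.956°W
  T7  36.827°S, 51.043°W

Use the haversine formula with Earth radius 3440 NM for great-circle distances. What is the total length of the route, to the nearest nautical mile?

2266 NM

Leg distances:
T1→T2: 304.8 NM  (cumulative 304.8 NM)
T2→T3: 316.7 NM  (cumulative 621.5 NM)
T3→T4: 507.1 NM  (cumulative 1128.6 NM)
T4→T5: 353.2 NM  (cumulative 1481.8 NM)
T5→T6: 449.9 NM  (cumulative 1931.7 NM)
T6→T7: 334.7 NM  (cumulative 2266.4 NM)
Total route length ≈ 2266 NM.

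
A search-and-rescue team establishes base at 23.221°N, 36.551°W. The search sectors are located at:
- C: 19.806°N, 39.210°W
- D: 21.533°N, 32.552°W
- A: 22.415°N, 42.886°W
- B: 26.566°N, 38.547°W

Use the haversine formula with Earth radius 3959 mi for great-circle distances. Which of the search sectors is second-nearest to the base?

D

Distance to each, sorted:
B: 262.8 mi
D: 280.9 mi
C: 291.3 mi
A: 407.3 mi
The second-nearest is D at 280.9 mi.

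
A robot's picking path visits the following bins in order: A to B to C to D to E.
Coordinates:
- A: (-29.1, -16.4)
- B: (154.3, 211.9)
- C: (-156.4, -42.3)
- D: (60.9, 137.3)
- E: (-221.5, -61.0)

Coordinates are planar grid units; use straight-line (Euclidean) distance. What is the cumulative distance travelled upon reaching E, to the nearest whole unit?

Leg distances:
A→B: 292.8  (cumulative 292.8)
B→C: 401.4  (cumulative 694.3)
C→D: 281.9  (cumulative 976.2)
D→E: 345.1  (cumulative 1321.3)
Cumulative distance at E ≈ 1321.

1321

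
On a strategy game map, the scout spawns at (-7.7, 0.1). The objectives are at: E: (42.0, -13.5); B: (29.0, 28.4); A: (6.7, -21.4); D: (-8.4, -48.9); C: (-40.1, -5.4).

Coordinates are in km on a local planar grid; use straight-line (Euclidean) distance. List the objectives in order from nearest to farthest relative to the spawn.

Computing each straight-line distance from (-7.7, 0.1):
A (6.7, -21.4): 25.9 km
C (-40.1, -5.4): 32.9 km
B (29.0, 28.4): 46.3 km
D (-8.4, -48.9): 49.0 km
E (42.0, -13.5): 51.5 km

A, C, B, D, E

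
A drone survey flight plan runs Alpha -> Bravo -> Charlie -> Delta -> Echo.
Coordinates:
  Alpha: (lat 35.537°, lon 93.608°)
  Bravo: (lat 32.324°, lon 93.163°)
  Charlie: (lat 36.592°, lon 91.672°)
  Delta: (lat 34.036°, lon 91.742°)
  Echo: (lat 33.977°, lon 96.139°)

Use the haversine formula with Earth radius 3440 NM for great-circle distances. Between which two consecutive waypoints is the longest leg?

Bravo–Charlie

Leg distances:
Alpha→Bravo: 194.2 NM
Bravo→Charlie: 266.7 NM
Charlie→Delta: 153.5 NM
Delta→Echo: 218.9 NM
The longest leg is Bravo–Charlie at 266.7 NM.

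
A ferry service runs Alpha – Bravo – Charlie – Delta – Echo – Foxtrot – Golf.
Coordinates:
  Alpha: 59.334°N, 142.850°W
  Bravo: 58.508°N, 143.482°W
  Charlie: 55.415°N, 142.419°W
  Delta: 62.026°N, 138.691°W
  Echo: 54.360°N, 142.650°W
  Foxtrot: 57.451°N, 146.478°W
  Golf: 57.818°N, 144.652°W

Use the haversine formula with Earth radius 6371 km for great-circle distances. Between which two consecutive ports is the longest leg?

Leg distances:
Alpha→Bravo: 98.8 km
Bravo→Charlie: 349.9 km
Charlie→Delta: 765.7 km
Delta→Echo: 883.0 km
Echo→Foxtrot: 418.3 km
Foxtrot→Golf: 116.1 km
The longest leg is Delta–Echo at 883.0 km.

Delta–Echo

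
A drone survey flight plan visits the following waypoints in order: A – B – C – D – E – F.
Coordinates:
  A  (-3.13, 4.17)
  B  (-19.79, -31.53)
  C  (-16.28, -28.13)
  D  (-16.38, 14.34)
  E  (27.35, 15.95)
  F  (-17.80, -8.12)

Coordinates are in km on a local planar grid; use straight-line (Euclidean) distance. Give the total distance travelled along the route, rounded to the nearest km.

Leg distances:
A→B: 39.4 km  (cumulative 39.4 km)
B→C: 4.9 km  (cumulative 44.3 km)
C→D: 42.5 km  (cumulative 86.8 km)
D→E: 43.8 km  (cumulative 130.5 km)
E→F: 51.2 km  (cumulative 181.7 km)
Total route length ≈ 182 km.

182 km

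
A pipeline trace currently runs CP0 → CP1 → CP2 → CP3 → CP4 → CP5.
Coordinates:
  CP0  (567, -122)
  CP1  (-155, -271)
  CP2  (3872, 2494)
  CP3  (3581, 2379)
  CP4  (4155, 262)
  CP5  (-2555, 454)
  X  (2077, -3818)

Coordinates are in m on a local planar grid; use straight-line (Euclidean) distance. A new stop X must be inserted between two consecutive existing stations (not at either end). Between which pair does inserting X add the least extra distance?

Added distance for inserting X between each consecutive pair:
CP0–CP1: 7446.2 m
CP1–CP2: 5868.2 m
CP2–CP3: 12626.3 m
CP3–CP4: 8762.2 m
CP4–CP5: 4167.2 m
Smallest added distance is 4167.2 m, inserting between CP4 and CP5.

between CP4 and CP5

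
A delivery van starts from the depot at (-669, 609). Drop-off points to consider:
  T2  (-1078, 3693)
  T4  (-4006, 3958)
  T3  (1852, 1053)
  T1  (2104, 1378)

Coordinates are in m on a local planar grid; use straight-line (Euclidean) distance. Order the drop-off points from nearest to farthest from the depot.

T3, T1, T2, T4

Computing each straight-line distance from (-669, 609):
T3 (1852, 1053): 2559.8 m
T1 (2104, 1378): 2877.7 m
T2 (-1078, 3693): 3111.0 m
T4 (-4006, 3958): 4727.7 m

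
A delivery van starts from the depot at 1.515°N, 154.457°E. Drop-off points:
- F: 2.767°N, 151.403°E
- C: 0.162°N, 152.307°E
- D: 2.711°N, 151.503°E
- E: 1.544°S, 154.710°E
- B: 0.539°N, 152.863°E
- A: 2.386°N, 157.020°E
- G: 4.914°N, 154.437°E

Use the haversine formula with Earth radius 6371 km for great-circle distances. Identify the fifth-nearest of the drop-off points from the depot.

Distance to each, sorted:
B: 207.8 km
C: 282.4 km
A: 300.8 km
E: 341.3 km
D: 354.2 km
F: 366.8 km
G: 378.0 km
The fifth-nearest is D at 354.2 km.

D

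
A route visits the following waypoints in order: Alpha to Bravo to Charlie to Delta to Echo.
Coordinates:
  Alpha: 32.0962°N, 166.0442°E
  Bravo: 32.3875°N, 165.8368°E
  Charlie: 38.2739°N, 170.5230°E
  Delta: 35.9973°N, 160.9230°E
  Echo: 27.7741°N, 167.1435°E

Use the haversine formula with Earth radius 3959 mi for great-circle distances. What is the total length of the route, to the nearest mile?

1735 mi

Leg distances:
Alpha→Bravo: 23.5 mi  (cumulative 23.5 mi)
Bravo→Charlie: 484.8 mi  (cumulative 508.3 mi)
Charlie→Delta: 551.4 mi  (cumulative 1059.7 mi)
Delta→Echo: 674.9 mi  (cumulative 1734.7 mi)
Total route length ≈ 1735 mi.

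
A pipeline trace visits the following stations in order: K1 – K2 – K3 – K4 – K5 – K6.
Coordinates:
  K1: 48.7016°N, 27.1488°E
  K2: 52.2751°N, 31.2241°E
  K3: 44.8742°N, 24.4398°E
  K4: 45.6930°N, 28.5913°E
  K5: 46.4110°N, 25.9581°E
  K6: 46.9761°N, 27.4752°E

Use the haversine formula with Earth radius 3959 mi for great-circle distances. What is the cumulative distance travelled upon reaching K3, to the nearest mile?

Leg distances:
K1→K2: 305.0 mi  (cumulative 305.0 mi)
K2→K3: 597.5 mi  (cumulative 902.5 mi)
Cumulative distance at K3 ≈ 902 mi.

902 mi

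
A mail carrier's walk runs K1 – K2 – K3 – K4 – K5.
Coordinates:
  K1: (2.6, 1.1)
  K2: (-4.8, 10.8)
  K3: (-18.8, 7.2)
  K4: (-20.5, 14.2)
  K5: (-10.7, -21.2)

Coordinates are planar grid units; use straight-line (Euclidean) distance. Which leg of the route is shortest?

K3–K4

Leg distances:
K1→K2: 12.2
K2→K3: 14.5
K3→K4: 7.2
K4→K5: 36.7
The shortest leg is K3–K4 at 7.2.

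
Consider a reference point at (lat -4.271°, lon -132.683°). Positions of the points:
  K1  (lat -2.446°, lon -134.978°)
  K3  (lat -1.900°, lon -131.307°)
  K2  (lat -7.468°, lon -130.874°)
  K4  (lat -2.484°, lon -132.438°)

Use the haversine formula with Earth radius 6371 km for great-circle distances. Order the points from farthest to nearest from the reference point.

Computing each great-circle distance from (lat -4.271°, lon -132.683°):
K2 (lat -7.468°, lon -130.874°): 407.9 km
K1 (lat -2.446°, lon -134.978°): 325.7 km
K3 (lat -1.900°, lon -131.307°): 304.7 km
K4 (lat -2.484°, lon -132.438°): 200.6 km

K2, K1, K3, K4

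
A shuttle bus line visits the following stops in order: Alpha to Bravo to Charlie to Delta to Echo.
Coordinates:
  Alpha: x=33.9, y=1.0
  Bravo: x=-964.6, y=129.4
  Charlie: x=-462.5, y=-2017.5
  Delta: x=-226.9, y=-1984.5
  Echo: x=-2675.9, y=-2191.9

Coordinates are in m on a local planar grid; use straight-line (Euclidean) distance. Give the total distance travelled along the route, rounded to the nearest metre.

5907 m

Leg distances:
Alpha→Bravo: 1006.7 m  (cumulative 1006.7 m)
Bravo→Charlie: 2204.8 m  (cumulative 3211.6 m)
Charlie→Delta: 237.9 m  (cumulative 3449.5 m)
Delta→Echo: 2457.8 m  (cumulative 5907.2 m)
Total route length ≈ 5907 m.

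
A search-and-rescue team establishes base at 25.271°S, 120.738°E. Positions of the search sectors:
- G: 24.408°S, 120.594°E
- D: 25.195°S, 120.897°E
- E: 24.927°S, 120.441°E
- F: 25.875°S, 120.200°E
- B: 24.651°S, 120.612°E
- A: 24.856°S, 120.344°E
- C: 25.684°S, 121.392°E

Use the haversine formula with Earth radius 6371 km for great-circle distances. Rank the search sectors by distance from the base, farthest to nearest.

G, F, C, B, A, E, D

Distances from the base:
G 24.408°S, 120.594°E: 97.1 km
F 25.875°S, 120.200°E: 86.2 km
C 25.684°S, 121.392°E: 80.1 km
B 24.651°S, 120.612°E: 70.1 km
A 24.856°S, 120.344°E: 60.9 km
E 24.927°S, 120.441°E: 48.6 km
D 25.195°S, 120.897°E: 18.1 km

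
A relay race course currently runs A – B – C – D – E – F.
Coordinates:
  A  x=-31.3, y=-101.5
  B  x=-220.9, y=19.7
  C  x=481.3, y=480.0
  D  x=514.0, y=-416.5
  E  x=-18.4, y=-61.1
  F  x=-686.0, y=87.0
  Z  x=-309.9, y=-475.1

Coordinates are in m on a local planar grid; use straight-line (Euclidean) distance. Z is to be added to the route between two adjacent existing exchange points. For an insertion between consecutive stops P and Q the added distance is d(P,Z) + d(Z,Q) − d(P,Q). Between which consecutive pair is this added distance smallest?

Added distance for inserting Z between each consecutive pair:
A–B: 743.8 m
B–C: 903.4 m
C–D: 1169.1 m
D–E: 692.2 m
E–F: 498.8 m
Smallest added distance is 498.8 m, inserting between E and F.

between E and F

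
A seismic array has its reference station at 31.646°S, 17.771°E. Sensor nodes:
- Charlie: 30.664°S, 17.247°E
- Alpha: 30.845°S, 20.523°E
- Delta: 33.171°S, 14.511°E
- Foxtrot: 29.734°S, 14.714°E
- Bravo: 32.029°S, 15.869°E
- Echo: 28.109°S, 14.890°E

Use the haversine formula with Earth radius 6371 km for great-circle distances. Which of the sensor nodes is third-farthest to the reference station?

Delta

Distance to each, sorted:
Echo: 481.4 km
Foxtrot: 361.4 km
Delta: 349.8 km
Alpha: 276.4 km
Bravo: 184.6 km
Charlie: 120.0 km
The third-farthest is Delta at 349.8 km.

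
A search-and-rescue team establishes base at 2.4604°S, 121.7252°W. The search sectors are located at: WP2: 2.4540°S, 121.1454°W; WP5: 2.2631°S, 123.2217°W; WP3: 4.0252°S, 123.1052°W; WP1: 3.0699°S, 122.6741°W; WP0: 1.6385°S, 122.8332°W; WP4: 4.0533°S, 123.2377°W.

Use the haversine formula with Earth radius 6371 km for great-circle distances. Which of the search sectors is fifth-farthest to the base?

WP1

Distance to each, sorted:
WP4: 244.1 km
WP3: 231.8 km
WP5: 167.7 km
WP0: 153.3 km
WP1: 125.3 km
WP2: 64.4 km
The fifth-farthest is WP1 at 125.3 km.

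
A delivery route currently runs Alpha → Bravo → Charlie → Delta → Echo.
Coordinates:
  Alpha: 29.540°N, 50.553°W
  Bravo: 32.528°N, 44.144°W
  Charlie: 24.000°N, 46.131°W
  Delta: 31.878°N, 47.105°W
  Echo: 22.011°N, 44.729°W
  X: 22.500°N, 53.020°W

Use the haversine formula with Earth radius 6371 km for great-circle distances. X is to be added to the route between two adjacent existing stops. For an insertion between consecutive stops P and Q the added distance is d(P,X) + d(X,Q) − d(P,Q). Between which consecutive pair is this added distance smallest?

Added distance for inserting X between each consecutive pair:
Alpha–Bravo: 1541.9 km
Bravo–Charlie: 1171.5 km
Charlie–Delta: 1037.1 km
Delta–Echo: 927.9 km
Smallest added distance is 927.9 km, inserting between Delta and Echo.

between Delta and Echo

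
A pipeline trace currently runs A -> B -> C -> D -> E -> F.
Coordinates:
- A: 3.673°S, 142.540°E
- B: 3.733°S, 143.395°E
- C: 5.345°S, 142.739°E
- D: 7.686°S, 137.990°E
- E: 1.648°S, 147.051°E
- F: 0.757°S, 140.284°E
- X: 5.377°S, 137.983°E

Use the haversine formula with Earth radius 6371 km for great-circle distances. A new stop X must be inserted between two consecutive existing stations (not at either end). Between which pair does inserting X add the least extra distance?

between D and E

Added distance for inserting X between each consecutive pair:
A–B: 1071.5 km
B–C: 960.2 km
C–D: 197.6 km
D–E: 137.5 km
E–F: 903.3 km
Smallest added distance is 137.5 km, inserting between D and E.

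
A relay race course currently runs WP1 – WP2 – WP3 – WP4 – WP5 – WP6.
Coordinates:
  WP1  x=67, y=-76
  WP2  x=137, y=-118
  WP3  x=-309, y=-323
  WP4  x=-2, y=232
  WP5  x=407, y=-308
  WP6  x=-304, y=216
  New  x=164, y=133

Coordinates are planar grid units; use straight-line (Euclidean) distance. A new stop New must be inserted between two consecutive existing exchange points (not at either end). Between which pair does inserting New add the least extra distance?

Added distance for inserting New between each consecutive pair:
WP1–WP2: 401.2
WP2–WP3: 418.6
WP3–WP4: 216.0
WP4–WP5: 19.4
WP5–WP6: 95.6
Smallest added distance is 19.4, inserting between WP4 and WP5.

between WP4 and WP5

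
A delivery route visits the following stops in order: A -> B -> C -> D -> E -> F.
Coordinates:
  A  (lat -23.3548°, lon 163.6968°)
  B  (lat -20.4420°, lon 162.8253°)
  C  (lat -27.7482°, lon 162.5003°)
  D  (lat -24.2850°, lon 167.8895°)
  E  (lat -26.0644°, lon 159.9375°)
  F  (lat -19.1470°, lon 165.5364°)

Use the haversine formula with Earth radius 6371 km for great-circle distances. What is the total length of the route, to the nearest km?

Leg distances:
A→B: 336.1 km  (cumulative 336.1 km)
B→C: 813.1 km  (cumulative 1149.2 km)
C→D: 661.9 km  (cumulative 1811.1 km)
D→E: 824.2 km  (cumulative 2635.3 km)
E→F: 959.9 km  (cumulative 3595.1 km)
Total route length ≈ 3595 km.

3595 km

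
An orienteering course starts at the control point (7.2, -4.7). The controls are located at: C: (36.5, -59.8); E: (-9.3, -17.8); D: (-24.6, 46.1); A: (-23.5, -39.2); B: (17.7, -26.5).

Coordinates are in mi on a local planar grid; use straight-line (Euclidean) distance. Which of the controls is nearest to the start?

Distance to each, sorted:
E: 21.1 mi
B: 24.2 mi
A: 46.2 mi
D: 59.9 mi
C: 62.4 mi
The nearest is E at 21.1 mi.

E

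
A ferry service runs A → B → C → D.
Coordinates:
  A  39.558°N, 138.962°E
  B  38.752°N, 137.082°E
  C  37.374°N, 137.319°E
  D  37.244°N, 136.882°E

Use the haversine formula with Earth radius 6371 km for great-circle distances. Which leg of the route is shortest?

Leg distances:
A→B: 185.2 km
B→C: 154.6 km
C→D: 41.3 km
The shortest leg is C–D at 41.3 km.

C–D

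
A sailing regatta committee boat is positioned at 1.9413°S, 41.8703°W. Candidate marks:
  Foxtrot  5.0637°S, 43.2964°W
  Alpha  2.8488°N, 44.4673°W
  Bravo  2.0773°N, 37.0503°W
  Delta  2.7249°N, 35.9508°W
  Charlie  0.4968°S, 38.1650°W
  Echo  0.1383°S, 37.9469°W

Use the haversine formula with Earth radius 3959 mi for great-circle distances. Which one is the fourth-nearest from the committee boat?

Alpha

Distance to each, sorted:
Foxtrot: 237.1 mi
Charlie: 274.7 mi
Echo: 298.3 mi
Alpha: 376.5 mi
Bravo: 433.6 mi
Delta: 520.7 mi
The fourth-nearest is Alpha at 376.5 mi.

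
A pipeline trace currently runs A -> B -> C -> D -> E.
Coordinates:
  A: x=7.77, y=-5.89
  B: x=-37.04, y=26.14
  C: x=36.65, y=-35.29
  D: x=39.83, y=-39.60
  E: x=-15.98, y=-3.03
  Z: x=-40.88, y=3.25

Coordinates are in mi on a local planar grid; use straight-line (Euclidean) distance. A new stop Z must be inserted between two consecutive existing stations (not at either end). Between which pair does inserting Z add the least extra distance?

between B and C

Added distance for inserting Z between each consecutive pair:
A–B: 17.6 mi
B–C: 13.9 mi
C–D: 172.6 mi
D–E: 50.3 mi
Smallest added distance is 13.9 mi, inserting between B and C.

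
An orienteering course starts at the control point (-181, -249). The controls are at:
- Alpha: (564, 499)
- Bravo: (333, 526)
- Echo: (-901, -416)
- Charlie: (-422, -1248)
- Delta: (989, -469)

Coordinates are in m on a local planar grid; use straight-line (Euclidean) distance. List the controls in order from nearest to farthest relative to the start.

Distances from the start:
Echo (-901, -416): 739.1 m
Bravo (333, 526): 930.0 m
Charlie (-422, -1248): 1027.7 m
Alpha (564, 499): 1055.7 m
Delta (989, -469): 1190.5 m

Echo, Bravo, Charlie, Alpha, Delta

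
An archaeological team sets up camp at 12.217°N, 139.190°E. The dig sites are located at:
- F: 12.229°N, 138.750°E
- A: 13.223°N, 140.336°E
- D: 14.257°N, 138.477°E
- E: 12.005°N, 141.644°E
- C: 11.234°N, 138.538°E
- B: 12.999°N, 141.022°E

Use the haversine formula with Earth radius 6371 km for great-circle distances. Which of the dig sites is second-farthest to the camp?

D

Distance to each, sorted:
E: 267.8 km
D: 239.6 km
B: 217.0 km
A: 167.2 km
C: 130.3 km
F: 47.8 km
The second-farthest is D at 239.6 km.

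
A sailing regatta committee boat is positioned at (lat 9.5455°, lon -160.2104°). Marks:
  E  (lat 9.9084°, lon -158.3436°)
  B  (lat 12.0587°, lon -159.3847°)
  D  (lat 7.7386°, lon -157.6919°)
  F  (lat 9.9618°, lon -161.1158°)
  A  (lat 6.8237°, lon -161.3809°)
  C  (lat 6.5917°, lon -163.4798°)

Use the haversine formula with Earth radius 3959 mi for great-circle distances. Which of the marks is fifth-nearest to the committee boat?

D

Distances from the committee boat ((lat 9.5455°, lon -160.2104°)):
F: 68.0 mi
E: 129.6 mi
B: 182.5 mi
A: 204.4 mi
D: 212.6 mi
C: 302.8 mi
The fifth-nearest is D at 212.6 mi.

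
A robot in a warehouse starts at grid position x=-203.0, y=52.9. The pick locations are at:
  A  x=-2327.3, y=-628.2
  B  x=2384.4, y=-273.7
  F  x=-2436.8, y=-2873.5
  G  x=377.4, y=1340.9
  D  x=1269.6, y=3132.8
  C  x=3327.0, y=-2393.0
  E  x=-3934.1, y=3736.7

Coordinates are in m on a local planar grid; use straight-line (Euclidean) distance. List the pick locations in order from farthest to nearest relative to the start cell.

E, C, F, D, B, A, G

Computing each straight-line distance from x=-203.0, y=52.9:
E x=-3934.1, y=3736.7: 5243.2 m
C x=3327.0, y=-2393.0: 4294.6 m
F x=-2436.8, y=-2873.5: 3681.5 m
D x=1269.6, y=3132.8: 3413.8 m
B x=2384.4, y=-273.7: 2607.9 m
A x=-2327.3, y=-628.2: 2230.8 m
G x=377.4, y=1340.9: 1412.7 m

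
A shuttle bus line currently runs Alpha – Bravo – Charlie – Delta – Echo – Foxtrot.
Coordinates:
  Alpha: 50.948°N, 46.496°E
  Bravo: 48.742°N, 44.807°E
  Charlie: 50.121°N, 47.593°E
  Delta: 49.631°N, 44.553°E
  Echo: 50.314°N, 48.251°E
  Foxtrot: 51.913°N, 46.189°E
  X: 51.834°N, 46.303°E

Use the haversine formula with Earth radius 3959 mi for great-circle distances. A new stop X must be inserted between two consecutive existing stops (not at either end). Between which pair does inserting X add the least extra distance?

Added distance for inserting X between each consecutive pair:
Alpha–Bravo: 115.4 mi
Bravo–Charlie: 197.3 mi
Charlie–Delta: 161.8 mi
Delta–Echo: 134.2 mi
Echo–Foxtrot: 0.0 mi
Smallest added distance is 0.0 mi, inserting between Echo and Foxtrot.

between Echo and Foxtrot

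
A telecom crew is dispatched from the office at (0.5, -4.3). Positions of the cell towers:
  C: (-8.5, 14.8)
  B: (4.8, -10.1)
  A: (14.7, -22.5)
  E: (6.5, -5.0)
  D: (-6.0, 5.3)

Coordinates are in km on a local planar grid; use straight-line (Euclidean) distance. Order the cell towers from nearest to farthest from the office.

Distance from the office at (0.5, -4.3) to each:
E (6.5, -5.0): 6.0 km
B (4.8, -10.1): 7.2 km
D (-6.0, 5.3): 11.6 km
C (-8.5, 14.8): 21.1 km
A (14.7, -22.5): 23.1 km

E, B, D, C, A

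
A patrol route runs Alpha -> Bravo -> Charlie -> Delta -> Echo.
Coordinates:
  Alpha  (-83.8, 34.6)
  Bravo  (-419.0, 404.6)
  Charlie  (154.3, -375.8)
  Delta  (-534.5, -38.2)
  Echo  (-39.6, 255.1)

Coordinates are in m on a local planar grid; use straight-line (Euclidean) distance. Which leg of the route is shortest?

Alpha–Bravo

Leg distances:
Alpha→Bravo: 499.3 m
Bravo→Charlie: 968.3 m
Charlie→Delta: 767.1 m
Delta→Echo: 575.3 m
The shortest leg is Alpha–Bravo at 499.3 m.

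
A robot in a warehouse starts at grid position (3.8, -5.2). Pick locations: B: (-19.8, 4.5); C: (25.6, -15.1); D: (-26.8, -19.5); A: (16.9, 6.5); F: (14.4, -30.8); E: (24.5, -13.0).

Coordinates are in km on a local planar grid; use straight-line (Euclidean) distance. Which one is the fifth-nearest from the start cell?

Distances from the start cell ((3.8, -5.2)):
A: 17.6 km
E: 22.1 km
C: 23.9 km
B: 25.5 km
F: 27.7 km
D: 33.8 km
The fifth-nearest is F at 27.7 km.

F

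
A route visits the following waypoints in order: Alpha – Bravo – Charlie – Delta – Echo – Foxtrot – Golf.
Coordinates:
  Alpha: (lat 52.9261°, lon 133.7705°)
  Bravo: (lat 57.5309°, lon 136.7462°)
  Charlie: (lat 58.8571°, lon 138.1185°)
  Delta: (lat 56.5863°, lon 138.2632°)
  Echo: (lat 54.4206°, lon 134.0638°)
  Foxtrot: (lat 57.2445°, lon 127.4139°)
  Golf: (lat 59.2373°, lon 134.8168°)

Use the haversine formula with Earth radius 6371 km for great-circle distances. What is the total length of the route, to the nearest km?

Leg distances:
Alpha→Bravo: 545.6 km  (cumulative 545.6 km)
Bravo→Charlie: 168.0 km  (cumulative 713.5 km)
Charlie→Delta: 252.6 km  (cumulative 966.2 km)
Delta→Echo: 357.6 km  (cumulative 1323.7 km)
Echo→Foxtrot: 520.2 km  (cumulative 1844.0 km)
Foxtrot→Golf: 486.3 km  (cumulative 2330.3 km)
Total route length ≈ 2330 km.

2330 km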